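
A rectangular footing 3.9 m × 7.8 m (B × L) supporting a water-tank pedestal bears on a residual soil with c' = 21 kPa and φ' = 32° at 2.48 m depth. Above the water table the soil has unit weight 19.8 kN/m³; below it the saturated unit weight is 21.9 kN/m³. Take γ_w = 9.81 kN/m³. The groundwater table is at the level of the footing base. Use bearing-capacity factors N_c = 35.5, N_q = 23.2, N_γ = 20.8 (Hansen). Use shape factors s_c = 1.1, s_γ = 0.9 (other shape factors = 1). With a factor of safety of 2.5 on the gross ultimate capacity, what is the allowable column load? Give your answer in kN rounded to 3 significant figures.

Overburden at base level: q = 19.8 × 2.48 = 49.104 kPa.
Below the base the soil is submerged, so the ½γBN_γ term uses γ' = 21.9 − 9.81 = 12.09 kN/m³.
Cohesion term c·N_c·s_c = 21 × 35.5 × 1.1 = 820.05 kPa; surcharge term q·N_q = 49.104 × 23.2 = 1139.2 kPa; self-weight term 0.5·γ·B·N_γ·s_γ = 0.5 × 12.09 × 3.9 × 20.8 × 0.9 = 441.33 kPa.
q_ult = 820.05 + 1139.2 + 441.33 = 2400.6 kPa.
Gross allowable pressure q_all = 2400.6 / 2.5 = 960.24 kPa.
Footing area = 30.42 m², so allowable column load = 960.24 × 30.42 = 29210 kN.

P_all ≈ 29200 kN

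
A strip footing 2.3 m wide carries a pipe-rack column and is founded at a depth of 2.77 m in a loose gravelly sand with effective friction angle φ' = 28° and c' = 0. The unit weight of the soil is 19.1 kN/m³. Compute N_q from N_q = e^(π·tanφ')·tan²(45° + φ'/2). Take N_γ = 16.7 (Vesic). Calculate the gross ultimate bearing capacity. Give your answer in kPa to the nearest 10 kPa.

q_ult ≈ 1150 kPa

tan28° = 0.5317, so N_q = e^(π×0.5317)·tan²(59°) = 5.314 × 2.77 = 14.72.
q = γ·D_f = 19.1 × 2.77 = 52.907 kPa.
q·N_q = 52.907 × 14.72 = 778.78 kPa
0.5·γ·B·N_γ = 0.5 × 19.1 × 2.3 × 16.7 = 366.82 kPa
q_ult = 778.78 + 366.82 = 1145.6 kPa.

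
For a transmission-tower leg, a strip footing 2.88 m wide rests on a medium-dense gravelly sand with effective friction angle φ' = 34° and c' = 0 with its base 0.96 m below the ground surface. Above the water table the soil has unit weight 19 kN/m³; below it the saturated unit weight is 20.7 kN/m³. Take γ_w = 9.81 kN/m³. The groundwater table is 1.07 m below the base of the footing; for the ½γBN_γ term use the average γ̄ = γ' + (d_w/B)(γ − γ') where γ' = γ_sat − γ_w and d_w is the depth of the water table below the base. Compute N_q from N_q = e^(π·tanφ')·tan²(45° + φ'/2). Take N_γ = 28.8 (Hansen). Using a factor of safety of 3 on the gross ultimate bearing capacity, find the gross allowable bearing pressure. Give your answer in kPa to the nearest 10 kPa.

q_all ≈ 370 kPa

N_q = e^(π·tan34°)·tan²(62°) = 29.44.
q = γ·D_f = 19 × 0.96 = 18.24 kPa.
γ' = 10.89 kN/m³; averaging over the depth B below the base, γ̄ = γ' + (d_w/B)(γ − γ') = 13.903 kN/m³.
q·N_q = 18.24 × 29.44 = 536.98 kPa
0.5·γ·B·N_γ = 0.5 × 13.903 × 2.88 × 28.8 = 576.59 kPa
q_ult = 536.98 + 576.59 = 1113.6 kPa.
q_all = 1113.6 / 3 = 371.19 kPa.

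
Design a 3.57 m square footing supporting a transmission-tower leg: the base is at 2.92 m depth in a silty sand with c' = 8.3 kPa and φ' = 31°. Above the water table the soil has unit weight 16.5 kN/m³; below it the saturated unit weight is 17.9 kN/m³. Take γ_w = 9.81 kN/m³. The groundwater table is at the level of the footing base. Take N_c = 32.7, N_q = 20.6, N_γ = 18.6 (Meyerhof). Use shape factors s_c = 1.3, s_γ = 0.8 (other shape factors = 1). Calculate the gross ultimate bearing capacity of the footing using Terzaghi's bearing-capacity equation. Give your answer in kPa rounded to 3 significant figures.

Effective surcharge at the founding depth q = γ·D_f = 16.5 × 2.92 = 48.18 kPa.
The water table coincides with the base, so in the self-weight term γ → γ' = 8.09 kN/m³.
q_ult = c·N_c·s_c + q·N_q + 0.5·γ·B·N_γ·s_γ
     = 8.3 × 32.7 × 1.3 + 48.18 × 20.6 + 0.5 × 8.09 × 3.57 × 18.6 × 0.8
     = 352.83 + 992.51 + 214.88 = 1560.2 kPa.

q_ult ≈ 1560 kPa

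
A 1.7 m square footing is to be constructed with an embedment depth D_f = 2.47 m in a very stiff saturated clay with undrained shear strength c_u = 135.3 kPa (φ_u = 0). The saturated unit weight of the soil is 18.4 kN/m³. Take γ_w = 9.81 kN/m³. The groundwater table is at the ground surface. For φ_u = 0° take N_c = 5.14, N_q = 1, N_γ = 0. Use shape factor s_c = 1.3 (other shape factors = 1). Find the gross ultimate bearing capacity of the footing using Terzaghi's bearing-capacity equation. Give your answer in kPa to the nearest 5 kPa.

q_ult ≈ 925 kPa

γ' = 18.4 − 9.81 = 8.59 kN/m³ (submerged throughout). q = 8.59 × 2.47 = 21.217 kPa.
c·N_c·s_c = 135.3 × 5.14 × 1.3 = 904.07 kPa
q·N_q = 21.217 × 1 = 21.217 kPa
q_ult = 904.07 + 21.217 = 925.29 kPa.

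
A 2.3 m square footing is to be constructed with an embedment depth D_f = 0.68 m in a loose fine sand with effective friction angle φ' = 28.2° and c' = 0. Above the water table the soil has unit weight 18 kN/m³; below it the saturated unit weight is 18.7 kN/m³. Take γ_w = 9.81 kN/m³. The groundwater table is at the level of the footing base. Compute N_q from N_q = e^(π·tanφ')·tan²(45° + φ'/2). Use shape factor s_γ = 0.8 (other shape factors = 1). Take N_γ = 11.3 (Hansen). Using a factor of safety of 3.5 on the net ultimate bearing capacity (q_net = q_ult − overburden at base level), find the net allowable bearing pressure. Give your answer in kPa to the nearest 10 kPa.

q_all(net) ≈ 80 kPa

N_q = e^(π·tan28.2°)·tan²(59.1°) = 15.05.
q = γ·D_f = 18 × 0.68 = 12.24 kPa.
For the ½γBN_γ term take γ' = 18.7 − 9.81 = 8.89 kN/m³ (soil below base is submerged).
q·N_q = 12.24 × 15.047 = 184.18 kPa
0.5·γ·B·N_γ·s_γ = 0.5 × 8.89 × 2.3 × 11.3 × 0.8 = 92.42 kPa
q_ult = 184.18 + 92.42 = 276.6 kPa.
q_net = 276.6 − 12.24 = 264.36 kPa.
q_all(net) = 264.36 / 3.5 = 75.532 kPa.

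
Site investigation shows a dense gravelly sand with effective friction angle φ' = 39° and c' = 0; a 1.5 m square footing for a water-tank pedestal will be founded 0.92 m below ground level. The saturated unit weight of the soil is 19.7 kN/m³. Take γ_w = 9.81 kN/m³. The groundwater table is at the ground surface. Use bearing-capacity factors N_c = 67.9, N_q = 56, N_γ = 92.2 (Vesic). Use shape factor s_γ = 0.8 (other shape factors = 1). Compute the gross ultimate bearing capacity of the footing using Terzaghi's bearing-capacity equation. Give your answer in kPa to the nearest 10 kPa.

Water table at ground surface, so effective unit weight γ' = 19.7 − 9.81 = 9.89 kN/m³ is used throughout; overburden q = 9.89 × 0.92 = 9.0988 kPa; the same γ' applies in the ½γBN_γ term.
Surcharge term q·N_q = 9.0988 × 56 = 509.53 kPa; self-weight term 0.5·γ·B·N_γ·s_γ = 0.5 × 9.89 × 1.5 × 92.2 × 0.8 = 547.11 kPa.
q_ult = 509.53 + 547.11 = 1056.6 kPa.

q_ult ≈ 1060 kPa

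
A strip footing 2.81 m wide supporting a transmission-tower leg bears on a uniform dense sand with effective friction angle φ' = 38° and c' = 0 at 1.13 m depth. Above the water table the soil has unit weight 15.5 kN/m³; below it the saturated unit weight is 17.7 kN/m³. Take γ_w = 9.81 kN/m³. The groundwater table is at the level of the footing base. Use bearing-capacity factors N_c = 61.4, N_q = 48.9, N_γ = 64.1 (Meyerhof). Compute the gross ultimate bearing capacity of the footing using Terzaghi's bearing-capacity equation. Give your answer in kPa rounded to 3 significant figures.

q_ult ≈ 1570 kPa

Overburden at base level: q = 15.5 × 1.13 = 17.515 kPa.
Below the base the soil is submerged, so the ½γBN_γ term uses γ' = 17.7 − 9.81 = 7.89 kN/m³.
Surcharge term q·N_q = 17.515 × 48.9 = 856.48 kPa; self-weight term 0.5·γ·B·N_γ = 0.5 × 7.89 × 2.81 × 64.1 = 710.58 kPa.
q_ult = 856.48 + 710.58 = 1567.1 kPa.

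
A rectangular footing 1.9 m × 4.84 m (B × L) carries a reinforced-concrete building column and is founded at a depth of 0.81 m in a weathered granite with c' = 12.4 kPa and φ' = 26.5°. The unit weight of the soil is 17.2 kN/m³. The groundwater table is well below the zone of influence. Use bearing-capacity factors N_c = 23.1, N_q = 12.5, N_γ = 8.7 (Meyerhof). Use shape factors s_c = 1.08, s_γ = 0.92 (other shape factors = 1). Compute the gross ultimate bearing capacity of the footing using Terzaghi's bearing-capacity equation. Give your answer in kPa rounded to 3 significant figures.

Effective surcharge at the founding depth q = γ·D_f = 17.2 × 0.81 = 13.932 kPa.
q_ult = c·N_c·s_c + q·N_q + 0.5·γ·B·N_γ·s_γ
     = 12.4 × 23.1 × 1.08 + 13.932 × 12.5 + 0.5 × 17.2 × 1.9 × 8.7 × 0.92
     = 309.36 + 174.15 + 130.79 = 614.29 kPa.

q_ult ≈ 614 kPa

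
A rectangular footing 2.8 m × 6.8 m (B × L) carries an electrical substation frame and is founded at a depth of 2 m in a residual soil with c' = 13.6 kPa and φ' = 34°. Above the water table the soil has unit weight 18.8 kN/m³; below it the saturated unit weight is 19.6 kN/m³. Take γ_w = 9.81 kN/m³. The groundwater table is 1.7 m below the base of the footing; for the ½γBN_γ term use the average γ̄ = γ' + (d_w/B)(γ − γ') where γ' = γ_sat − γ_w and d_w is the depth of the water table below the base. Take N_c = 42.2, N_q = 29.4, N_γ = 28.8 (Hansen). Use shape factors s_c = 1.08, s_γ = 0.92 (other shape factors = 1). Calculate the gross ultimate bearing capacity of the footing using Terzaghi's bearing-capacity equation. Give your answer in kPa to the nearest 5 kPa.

Effective surcharge at the founding depth q = γ·D_f = 18.8 × 2 = 37.6 kPa.
With d_w = 1.7 m < B, γ̄ = 9.79 + (1.7/2.8) × (18.8 − 9.79) = 15.26 kN/m³.
q_ult = c·N_c·s_c + q·N_q + 0.5·γ·B·N_γ·s_γ
     = 13.6 × 42.2 × 1.08 + 37.6 × 29.4 + 0.5 × 15.26 × 2.8 × 28.8 × 0.92
     = 619.83 + 1105.4 + 566.07 = 2291.3 kPa.

q_ult ≈ 2290 kPa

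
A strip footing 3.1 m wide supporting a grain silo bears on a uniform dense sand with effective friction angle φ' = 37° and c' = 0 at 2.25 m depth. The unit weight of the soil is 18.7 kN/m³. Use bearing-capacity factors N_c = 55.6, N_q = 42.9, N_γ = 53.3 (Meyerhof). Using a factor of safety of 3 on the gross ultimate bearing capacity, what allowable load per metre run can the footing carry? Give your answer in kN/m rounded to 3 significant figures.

q = γ·D_f = 18.7 × 2.25 = 42.075 kPa.
q·N_q = 42.075 × 42.9 = 1805 kPa
0.5·γ·B·N_γ = 0.5 × 18.7 × 3.1 × 53.3 = 1544.9 kPa
q_ult = 1805 + 1544.9 = 3349.9 kPa.
Gross allowable pressure q_all = 3349.9 / 3 = 1116.6 kPa.
Allowable wall load = q_all × B = 1116.6 × 3.1 = 3461.6 kN per metre run.

≈ 3460 kN/m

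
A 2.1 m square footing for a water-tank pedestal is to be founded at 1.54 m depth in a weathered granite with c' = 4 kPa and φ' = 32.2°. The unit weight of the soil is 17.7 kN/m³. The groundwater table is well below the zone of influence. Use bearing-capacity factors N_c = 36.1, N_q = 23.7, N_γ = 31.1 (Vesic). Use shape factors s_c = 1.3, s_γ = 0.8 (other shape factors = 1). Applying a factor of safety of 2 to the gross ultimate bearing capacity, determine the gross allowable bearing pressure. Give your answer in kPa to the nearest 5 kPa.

Overburden at base level: q = 17.7 × 1.54 = 27.258 kPa.
Cohesion term c·N_c·s_c = 4 × 36.1 × 1.3 = 187.72 kPa; surcharge term q·N_q = 27.258 × 23.7 = 646.01 kPa; self-weight term 0.5·γ·B·N_γ·s_γ = 0.5 × 17.7 × 2.1 × 31.1 × 0.8 = 462.39 kPa.
q_ult = 187.72 + 646.01 + 462.39 = 1296.1 kPa.
q_all = q_ult / FS = 1296.1 / 2 = 648.06 kPa.

q_all ≈ 650 kPa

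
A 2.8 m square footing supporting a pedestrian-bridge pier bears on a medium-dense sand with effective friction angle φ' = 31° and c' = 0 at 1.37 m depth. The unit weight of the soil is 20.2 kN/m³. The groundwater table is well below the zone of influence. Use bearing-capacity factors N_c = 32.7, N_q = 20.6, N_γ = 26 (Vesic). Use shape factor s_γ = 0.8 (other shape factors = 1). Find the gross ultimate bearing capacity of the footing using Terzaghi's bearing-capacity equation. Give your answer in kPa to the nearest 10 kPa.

q_ult ≈ 1160 kPa

Overburden at base level: q = 20.2 × 1.37 = 27.674 kPa.
Surcharge term q·N_q = 27.674 × 20.6 = 570.08 kPa; self-weight term 0.5·γ·B·N_γ·s_γ = 0.5 × 20.2 × 2.8 × 26 × 0.8 = 588.22 kPa.
q_ult = 570.08 + 588.22 = 1158.3 kPa.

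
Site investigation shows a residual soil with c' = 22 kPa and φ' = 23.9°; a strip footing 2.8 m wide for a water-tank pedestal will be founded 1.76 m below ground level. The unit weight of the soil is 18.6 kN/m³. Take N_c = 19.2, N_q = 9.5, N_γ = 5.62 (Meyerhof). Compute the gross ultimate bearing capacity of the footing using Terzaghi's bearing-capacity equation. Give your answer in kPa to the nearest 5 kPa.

q_ult ≈ 880 kPa

Overburden at base level: q = 18.6 × 1.76 = 32.736 kPa.
Cohesion term c·N_c = 22 × 19.2 = 422.4 kPa; surcharge term q·N_q = 32.736 × 9.5 = 310.99 kPa; self-weight term 0.5·γ·B·N_γ = 0.5 × 18.6 × 2.8 × 5.62 = 146.34 kPa.
q_ult = 422.4 + 310.99 + 146.34 = 879.74 kPa.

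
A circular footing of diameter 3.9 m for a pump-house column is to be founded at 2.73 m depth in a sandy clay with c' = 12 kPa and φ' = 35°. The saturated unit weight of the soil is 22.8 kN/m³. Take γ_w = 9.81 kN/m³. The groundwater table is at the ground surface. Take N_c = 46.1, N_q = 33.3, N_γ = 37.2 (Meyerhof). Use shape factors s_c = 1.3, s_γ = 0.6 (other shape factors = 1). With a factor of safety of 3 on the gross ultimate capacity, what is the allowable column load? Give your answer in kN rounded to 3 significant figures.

P_all ≈ 9820 kN

Water table at ground surface, so effective unit weight γ' = 22.8 − 9.81 = 12.99 kN/m³ is used throughout; overburden q = 12.99 × 2.73 = 35.463 kPa; the same γ' applies in the ½γBN_γ term.
Cohesion term c·N_c·s_c = 12 × 46.1 × 1.3 = 719.16 kPa; surcharge term q·N_q = 35.463 × 33.3 = 1180.9 kPa; self-weight term 0.5·γ·B·N_γ·s_γ = 0.5 × 12.99 × 3.9 × 37.2 × 0.6 = 565.38 kPa.
q_ult = 719.16 + 1180.9 + 565.38 = 2465.4 kPa.
Gross allowable pressure q_all = 2465.4 / 3 = 821.81 kPa.
Footing area = 11.9459 m², so allowable column load = 821.81 × 11.9459 = 9817.3 kN.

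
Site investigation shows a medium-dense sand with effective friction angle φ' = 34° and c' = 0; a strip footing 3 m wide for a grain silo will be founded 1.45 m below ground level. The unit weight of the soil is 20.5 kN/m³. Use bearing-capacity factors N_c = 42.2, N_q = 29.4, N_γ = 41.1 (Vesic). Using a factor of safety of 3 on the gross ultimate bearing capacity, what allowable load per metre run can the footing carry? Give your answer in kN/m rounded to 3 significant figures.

Effective surcharge at the founding depth q = γ·D_f = 20.5 × 1.45 = 29.725 kPa.
q_ult = q·N_q + 0.5·γ·B·N_γ
     = 29.725 × 29.4 + 0.5 × 20.5 × 3 × 41.1
     = 873.91 + 1263.8 = 2137.7 kPa.
Gross allowable pressure q_all = 2137.7 / 3 = 712.58 kPa.
Allowable wall load = q_all × B = 712.58 × 3 = 2137.7 kN per metre run.

≈ 2140 kN/m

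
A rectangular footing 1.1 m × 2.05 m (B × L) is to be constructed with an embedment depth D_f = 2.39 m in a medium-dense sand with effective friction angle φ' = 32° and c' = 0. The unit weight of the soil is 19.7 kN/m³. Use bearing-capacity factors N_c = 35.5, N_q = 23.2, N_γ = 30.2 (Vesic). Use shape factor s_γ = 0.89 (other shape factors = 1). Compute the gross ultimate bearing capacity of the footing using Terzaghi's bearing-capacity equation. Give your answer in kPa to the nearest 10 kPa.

Effective surcharge at the founding depth q = γ·D_f = 19.7 × 2.39 = 47.083 kPa.
q_ult = q·N_q + 0.5·γ·B·N_γ·s_γ
     = 47.083 × 23.2 + 0.5 × 19.7 × 1.1 × 30.2 × 0.89
     = 1092.3 + 291.22 = 1383.5 kPa.

q_ult ≈ 1380 kPa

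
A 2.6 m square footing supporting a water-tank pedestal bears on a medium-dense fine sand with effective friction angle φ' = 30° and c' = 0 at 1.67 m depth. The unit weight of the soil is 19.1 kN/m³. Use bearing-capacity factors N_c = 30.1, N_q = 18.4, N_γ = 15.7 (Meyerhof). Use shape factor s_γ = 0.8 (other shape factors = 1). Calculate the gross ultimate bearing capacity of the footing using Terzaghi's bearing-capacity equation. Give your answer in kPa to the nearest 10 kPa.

q_ult ≈ 900 kPa

Effective surcharge at the founding depth q = γ·D_f = 19.1 × 1.67 = 31.897 kPa.
q_ult = q·N_q + 0.5·γ·B·N_γ·s_γ
     = 31.897 × 18.4 + 0.5 × 19.1 × 2.6 × 15.7 × 0.8
     = 586.9 + 311.86 = 898.77 kPa.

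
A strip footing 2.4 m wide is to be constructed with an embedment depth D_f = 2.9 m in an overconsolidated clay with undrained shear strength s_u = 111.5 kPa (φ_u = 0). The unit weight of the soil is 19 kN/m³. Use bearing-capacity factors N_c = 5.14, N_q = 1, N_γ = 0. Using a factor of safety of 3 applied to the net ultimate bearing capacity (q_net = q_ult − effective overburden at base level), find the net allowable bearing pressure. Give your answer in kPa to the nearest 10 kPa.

Overburden at base level: q = 19 × 2.9 = 55.1 kPa.
Cohesion term c·N_c = 111.5 × 5.14 = 573.11 kPa; surcharge term q·N_q = 55.1 × 1 = 55.1 kPa.
q_ult = 573.11 + 55.1 = 628.21 kPa.
Net ultimate: q_net = 628.21 − 55.1 = 573.11 kPa.
q_all(net) = 573.11 / 3 = 191.04 kPa.

q_all(net) ≈ 190 kPa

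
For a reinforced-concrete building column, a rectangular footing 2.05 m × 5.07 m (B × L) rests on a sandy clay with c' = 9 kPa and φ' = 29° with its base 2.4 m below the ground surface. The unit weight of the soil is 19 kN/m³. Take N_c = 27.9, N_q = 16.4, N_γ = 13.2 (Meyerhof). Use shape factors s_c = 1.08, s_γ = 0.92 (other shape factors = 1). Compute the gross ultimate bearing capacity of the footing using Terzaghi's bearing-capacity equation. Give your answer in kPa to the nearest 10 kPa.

Overburden at base level: q = 19 × 2.4 = 45.6 kPa.
Cohesion term c·N_c·s_c = 9 × 27.9 × 1.08 = 271.19 kPa; surcharge term q·N_q = 45.6 × 16.4 = 747.84 kPa; self-weight term 0.5·γ·B·N_γ·s_γ = 0.5 × 19 × 2.05 × 13.2 × 0.92 = 236.5 kPa.
q_ult = 271.19 + 747.84 + 236.5 = 1255.5 kPa.

q_ult ≈ 1260 kPa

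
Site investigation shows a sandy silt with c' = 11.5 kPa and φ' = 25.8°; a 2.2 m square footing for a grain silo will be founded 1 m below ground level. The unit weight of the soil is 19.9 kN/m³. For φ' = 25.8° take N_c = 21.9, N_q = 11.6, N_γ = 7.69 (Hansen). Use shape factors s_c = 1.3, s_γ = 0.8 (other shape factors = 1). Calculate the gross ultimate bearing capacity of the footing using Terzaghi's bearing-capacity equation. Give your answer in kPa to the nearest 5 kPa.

q_ult ≈ 695 kPa

Effective surcharge at the founding depth q = γ·D_f = 19.9 × 1 = 19.9 kPa.
q_ult = c·N_c·s_c + q·N_q + 0.5·γ·B·N_γ·s_γ
     = 11.5 × 21.9 × 1.3 + 19.9 × 11.6 + 0.5 × 19.9 × 2.2 × 7.69 × 0.8
     = 327.41 + 230.84 + 134.67 = 692.91 kPa.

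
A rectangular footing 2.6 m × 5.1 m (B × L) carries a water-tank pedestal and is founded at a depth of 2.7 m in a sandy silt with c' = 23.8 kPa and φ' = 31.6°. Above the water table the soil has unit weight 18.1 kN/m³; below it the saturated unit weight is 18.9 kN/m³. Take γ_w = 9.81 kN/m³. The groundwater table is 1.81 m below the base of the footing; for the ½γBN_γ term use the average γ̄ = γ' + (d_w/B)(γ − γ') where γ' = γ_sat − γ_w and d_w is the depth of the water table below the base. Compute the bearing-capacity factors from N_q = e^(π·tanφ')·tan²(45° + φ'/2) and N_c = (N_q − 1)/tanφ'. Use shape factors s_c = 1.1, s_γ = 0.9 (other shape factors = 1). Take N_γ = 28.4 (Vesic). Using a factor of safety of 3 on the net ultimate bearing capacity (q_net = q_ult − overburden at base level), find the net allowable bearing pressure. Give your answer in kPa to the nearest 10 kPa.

N_q = e^(π·tan31.6°)·tan²(60.8°) = 22.12; N_c = (N_q − 1)/tanφ' = 34.33.
Overburden at base level: q = 18.1 × 2.7 = 48.87 kPa.
The water table is 1.81 m below the base (< B = 2.6 m), so the ½γBN_γ term uses γ̄ = γ' + (d_w/B)(γ − γ') = 9.09 + (1.81/2.6)(18.1 − 9.09) = 15.362 kN/m³.
Cohesion term c·N_c·s_c = 23.8 × 34.326 × 1.1 = 898.64 kPa; surcharge term q·N_q = 48.87 × 22.117 = 1080.9 kPa; self-weight term 0.5·γ·B·N_γ·s_γ = 0.5 × 15.362 × 2.6 × 28.4 × 0.9 = 510.46 kPa.
q_ult = 898.64 + 1080.9 + 510.46 = 2490 kPa.
q_net = 2490 − 48.87 = 2441.1 kPa.
q_all(net) = 2441.1 / 3 = 813.7 kPa.

q_all(net) ≈ 810 kPa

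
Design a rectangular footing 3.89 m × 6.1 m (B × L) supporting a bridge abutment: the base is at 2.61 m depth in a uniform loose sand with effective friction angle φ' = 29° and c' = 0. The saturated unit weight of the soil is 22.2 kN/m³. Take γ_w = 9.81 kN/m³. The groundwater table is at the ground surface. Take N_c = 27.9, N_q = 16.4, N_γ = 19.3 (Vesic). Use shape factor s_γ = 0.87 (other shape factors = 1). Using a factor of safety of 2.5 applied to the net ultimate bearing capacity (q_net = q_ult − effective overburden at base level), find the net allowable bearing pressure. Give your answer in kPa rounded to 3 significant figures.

q_all(net) ≈ 361 kPa

With the water table at the surface the whole profile is submerged: γ' = 22.2 − 9.81 = 12.39 kN/m³, so q = γ'·D_f = 32.338 kPa; the same γ' applies in the ½γBN_γ term.
q_ult = q·N_q + 0.5·γ·B·N_γ·s_γ
     = 32.338 × 16.4 + 0.5 × 12.39 × 3.89 × 19.3 × 0.87
     = 530.34 + 404.64 = 934.98 kPa.
Net ultimate: q_net = 934.98 − 32.338 = 902.64 kPa.
q_all(net) = 902.64 / 2.5 = 361.06 kPa.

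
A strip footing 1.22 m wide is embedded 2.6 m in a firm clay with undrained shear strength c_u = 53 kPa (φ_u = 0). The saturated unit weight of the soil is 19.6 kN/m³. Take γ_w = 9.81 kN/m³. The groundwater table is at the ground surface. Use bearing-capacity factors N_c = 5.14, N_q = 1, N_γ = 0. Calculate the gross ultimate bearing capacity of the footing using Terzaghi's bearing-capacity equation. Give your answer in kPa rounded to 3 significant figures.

q_ult ≈ 298 kPa

With the water table at the surface the whole profile is submerged: γ' = 19.6 − 9.81 = 9.79 kN/m³, so q = γ'·D_f = 25.454 kPa.
q_ult = c·N_c + q·N_q
     = 53 × 5.14 + 25.454 × 1
     = 272.42 + 25.454 = 297.87 kPa.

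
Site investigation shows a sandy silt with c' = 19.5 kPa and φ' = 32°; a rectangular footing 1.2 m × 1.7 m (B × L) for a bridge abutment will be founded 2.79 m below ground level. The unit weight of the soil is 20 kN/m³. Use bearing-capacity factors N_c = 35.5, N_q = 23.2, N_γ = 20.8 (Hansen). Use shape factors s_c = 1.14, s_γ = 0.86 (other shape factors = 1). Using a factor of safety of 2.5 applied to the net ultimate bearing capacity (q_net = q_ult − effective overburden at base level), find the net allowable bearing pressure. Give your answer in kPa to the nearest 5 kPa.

Overburden at base level: q = 20 × 2.79 = 55.8 kPa.
Cohesion term c·N_c·s_c = 19.5 × 35.5 × 1.14 = 789.16 kPa; surcharge term q·N_q = 55.8 × 23.2 = 1294.6 kPa; self-weight term 0.5·γ·B·N_γ·s_γ = 0.5 × 20 × 1.2 × 20.8 × 0.86 = 214.66 kPa.
q_ult = 789.16 + 1294.6 + 214.66 = 2298.4 kPa.
Net ultimate: q_net = 2298.4 − 55.8 = 2242.6 kPa.
q_all(net) = 2242.6 / 2.5 = 897.03 kPa.

q_all(net) ≈ 895 kPa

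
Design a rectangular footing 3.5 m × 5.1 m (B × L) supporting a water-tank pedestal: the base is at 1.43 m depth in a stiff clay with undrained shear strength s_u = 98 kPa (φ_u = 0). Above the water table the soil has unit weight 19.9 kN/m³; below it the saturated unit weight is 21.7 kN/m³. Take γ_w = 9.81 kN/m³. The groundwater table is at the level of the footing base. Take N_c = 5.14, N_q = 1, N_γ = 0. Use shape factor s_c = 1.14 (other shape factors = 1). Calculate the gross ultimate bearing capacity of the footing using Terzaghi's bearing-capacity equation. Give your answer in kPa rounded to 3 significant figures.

Effective surcharge at the founding depth q = γ·D_f = 19.9 × 1.43 = 28.457 kPa.
q_ult = c·N_c·s_c + q·N_q
     = 98 × 5.14 × 1.14 + 28.457 × 1
     = 574.24 + 28.457 = 602.7 kPa.

q_ult ≈ 603 kPa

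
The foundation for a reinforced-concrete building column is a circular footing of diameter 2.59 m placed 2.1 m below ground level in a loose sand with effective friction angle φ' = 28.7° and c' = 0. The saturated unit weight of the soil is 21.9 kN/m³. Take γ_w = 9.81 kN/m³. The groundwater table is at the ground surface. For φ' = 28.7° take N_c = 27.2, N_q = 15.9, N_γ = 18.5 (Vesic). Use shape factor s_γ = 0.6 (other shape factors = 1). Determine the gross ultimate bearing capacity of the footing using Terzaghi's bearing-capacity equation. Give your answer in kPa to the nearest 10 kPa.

q_ult ≈ 580 kPa

With the water table at the surface the whole profile is submerged: γ' = 21.9 − 9.81 = 12.09 kN/m³, so q = γ'·D_f = 25.389 kPa; the same γ' applies in the ½γBN_γ term.
q_ult = q·N_q + 0.5·γ·B·N_γ·s_γ
     = 25.389 × 15.9 + 0.5 × 12.09 × 2.59 × 18.5 × 0.6
     = 403.69 + 173.79 = 577.47 kPa.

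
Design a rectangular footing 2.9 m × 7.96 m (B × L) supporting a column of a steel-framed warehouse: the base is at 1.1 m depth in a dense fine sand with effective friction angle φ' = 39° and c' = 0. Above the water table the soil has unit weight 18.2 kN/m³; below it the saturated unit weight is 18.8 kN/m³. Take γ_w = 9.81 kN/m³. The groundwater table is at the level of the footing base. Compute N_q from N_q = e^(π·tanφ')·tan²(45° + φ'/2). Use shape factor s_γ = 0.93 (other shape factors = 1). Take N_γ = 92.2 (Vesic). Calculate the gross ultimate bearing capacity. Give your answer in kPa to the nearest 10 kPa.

tan39° = 0.8098, so N_q = e^(π×0.8098)·tan²(64.5°) = 12.731 × 4.395 = 55.96.
Effective surcharge at the founding depth q = γ·D_f = 18.2 × 1.1 = 20.02 kPa.
The water table coincides with the base, so in the self-weight term γ → γ' = 8.99 kN/m³.
q_ult = q·N_q + 0.5·γ·B·N_γ·s_γ
     = 20.02 × 55.957 + 0.5 × 8.99 × 2.9 × 92.2 × 0.93
     = 1120.3 + 1117.7 = 2238 kPa.

q_ult ≈ 2240 kPa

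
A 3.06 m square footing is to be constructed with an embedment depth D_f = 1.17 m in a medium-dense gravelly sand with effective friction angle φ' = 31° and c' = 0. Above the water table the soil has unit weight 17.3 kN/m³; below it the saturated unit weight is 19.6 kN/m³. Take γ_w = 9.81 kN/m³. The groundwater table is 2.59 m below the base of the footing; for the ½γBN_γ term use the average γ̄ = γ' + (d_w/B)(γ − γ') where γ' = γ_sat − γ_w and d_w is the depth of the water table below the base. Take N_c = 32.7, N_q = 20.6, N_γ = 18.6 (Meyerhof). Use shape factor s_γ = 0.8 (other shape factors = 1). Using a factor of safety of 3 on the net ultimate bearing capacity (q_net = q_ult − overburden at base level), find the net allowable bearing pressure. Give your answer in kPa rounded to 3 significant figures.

q_all(net) ≈ 255 kPa

q = γ·D_f = 17.3 × 1.17 = 20.241 kPa.
γ' = 9.79 kN/m³; averaging over the depth B below the base, γ̄ = γ' + (d_w/B)(γ − γ') = 16.147 kN/m³.
q·N_q = 20.241 × 20.6 = 416.96 kPa
0.5·γ·B·N_γ·s_γ = 0.5 × 16.147 × 3.06 × 18.6 × 0.8 = 367.6 kPa
q_ult = 416.96 + 367.6 = 784.56 kPa.
q_net = 784.56 − 20.241 = 764.32 kPa.
q_all(net) = 764.32 / 3 = 254.77 kPa.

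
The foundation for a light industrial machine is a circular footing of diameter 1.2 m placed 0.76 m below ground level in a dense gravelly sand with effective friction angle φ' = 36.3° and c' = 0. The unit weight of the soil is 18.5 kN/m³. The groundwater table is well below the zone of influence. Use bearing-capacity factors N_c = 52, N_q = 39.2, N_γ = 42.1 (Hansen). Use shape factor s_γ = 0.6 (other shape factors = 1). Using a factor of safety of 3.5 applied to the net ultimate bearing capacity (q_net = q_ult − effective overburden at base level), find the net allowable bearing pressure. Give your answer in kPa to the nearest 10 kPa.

q_all(net) ≈ 230 kPa

q = γ·D_f = 18.5 × 0.76 = 14.06 kPa.
q·N_q = 14.06 × 39.2 = 551.15 kPa
0.5·γ·B·N_γ·s_γ = 0.5 × 18.5 × 1.2 × 42.1 × 0.6 = 280.39 kPa
q_ult = 551.15 + 280.39 = 831.54 kPa.
Net ultimate: q_net = 831.54 − 14.06 = 817.48 kPa.
q_all(net) = 817.48 / 3.5 = 233.57 kPa.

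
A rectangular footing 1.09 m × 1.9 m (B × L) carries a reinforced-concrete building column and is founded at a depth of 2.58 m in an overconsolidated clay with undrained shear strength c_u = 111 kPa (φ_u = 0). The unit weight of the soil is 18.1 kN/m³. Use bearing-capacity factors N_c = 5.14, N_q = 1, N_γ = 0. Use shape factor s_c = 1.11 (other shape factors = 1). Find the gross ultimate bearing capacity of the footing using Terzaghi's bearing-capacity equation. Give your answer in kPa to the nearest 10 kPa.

q_ult ≈ 680 kPa

Overburden at base level: q = 18.1 × 2.58 = 46.698 kPa.
Cohesion term c·N_c·s_c = 111 × 5.14 × 1.11 = 633.3 kPa; surcharge term q·N_q = 46.698 × 1 = 46.698 kPa.
q_ult = 633.3 + 46.698 = 680 kPa.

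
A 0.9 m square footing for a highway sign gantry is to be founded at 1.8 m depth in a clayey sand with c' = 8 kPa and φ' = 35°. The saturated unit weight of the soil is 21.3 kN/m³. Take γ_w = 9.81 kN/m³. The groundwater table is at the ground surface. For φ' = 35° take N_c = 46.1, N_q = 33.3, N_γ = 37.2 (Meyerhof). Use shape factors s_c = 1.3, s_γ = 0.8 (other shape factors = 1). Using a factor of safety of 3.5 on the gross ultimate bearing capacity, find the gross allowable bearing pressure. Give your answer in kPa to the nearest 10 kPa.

q_all ≈ 380 kPa

With the water table at the surface the whole profile is submerged: γ' = 21.3 − 9.81 = 11.49 kN/m³, so q = γ'·D_f = 20.682 kPa; the same γ' applies in the ½γBN_γ term.
q_ult = c·N_c·s_c + q·N_q + 0.5·γ·B·N_γ·s_γ
     = 8 × 46.1 × 1.3 + 20.682 × 33.3 + 0.5 × 11.49 × 0.9 × 37.2 × 0.8
     = 479.44 + 688.71 + 153.87 = 1322 kPa.
q_all = 1322 / 3.5 = 377.72 kPa.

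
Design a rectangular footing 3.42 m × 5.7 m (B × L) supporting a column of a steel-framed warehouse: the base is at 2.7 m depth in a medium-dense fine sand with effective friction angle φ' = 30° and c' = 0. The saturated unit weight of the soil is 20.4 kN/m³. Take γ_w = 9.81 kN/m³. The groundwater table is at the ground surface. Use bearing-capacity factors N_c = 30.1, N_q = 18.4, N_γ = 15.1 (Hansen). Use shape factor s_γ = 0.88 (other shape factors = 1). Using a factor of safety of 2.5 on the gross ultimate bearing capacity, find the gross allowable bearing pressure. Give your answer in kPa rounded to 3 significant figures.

q_all ≈ 307 kPa

γ' = 20.4 − 9.81 = 10.59 kN/m³ (submerged throughout). q = 10.59 × 2.7 = 28.593 kPa; the same γ' applies in the ½γBN_γ term.
q·N_q = 28.593 × 18.4 = 526.11 kPa
0.5·γ·B·N_γ·s_γ = 0.5 × 10.59 × 3.42 × 15.1 × 0.88 = 240.63 kPa
q_ult = 526.11 + 240.63 = 766.74 kPa.
q_all = 766.74 / 2.5 = 306.7 kPa.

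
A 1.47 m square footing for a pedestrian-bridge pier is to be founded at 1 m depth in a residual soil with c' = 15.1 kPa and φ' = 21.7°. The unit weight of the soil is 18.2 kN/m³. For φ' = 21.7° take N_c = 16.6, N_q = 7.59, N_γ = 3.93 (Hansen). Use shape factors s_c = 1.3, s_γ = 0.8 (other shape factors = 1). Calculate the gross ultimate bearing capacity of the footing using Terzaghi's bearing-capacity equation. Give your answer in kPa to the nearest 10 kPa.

q_ult ≈ 510 kPa

Overburden at base level: q = 18.2 × 1 = 18.2 kPa.
Cohesion term c·N_c·s_c = 15.1 × 16.6 × 1.3 = 325.86 kPa; surcharge term q·N_q = 18.2 × 7.59 = 138.14 kPa; self-weight term 0.5·γ·B·N_γ·s_γ = 0.5 × 18.2 × 1.47 × 3.93 × 0.8 = 42.057 kPa.
q_ult = 325.86 + 138.14 + 42.057 = 506.05 kPa.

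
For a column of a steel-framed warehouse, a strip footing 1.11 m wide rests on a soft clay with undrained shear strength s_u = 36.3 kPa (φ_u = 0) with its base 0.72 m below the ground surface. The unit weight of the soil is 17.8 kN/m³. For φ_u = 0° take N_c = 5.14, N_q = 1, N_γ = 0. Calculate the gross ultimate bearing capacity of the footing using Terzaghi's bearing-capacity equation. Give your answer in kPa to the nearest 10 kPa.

Effective surcharge at the founding depth q = γ·D_f = 17.8 × 0.72 = 12.816 kPa.
q_ult = c·N_c + q·N_q
     = 36.3 × 5.14 + 12.816 × 1
     = 186.58 + 12.816 = 199.4 kPa.

q_ult ≈ 200 kPa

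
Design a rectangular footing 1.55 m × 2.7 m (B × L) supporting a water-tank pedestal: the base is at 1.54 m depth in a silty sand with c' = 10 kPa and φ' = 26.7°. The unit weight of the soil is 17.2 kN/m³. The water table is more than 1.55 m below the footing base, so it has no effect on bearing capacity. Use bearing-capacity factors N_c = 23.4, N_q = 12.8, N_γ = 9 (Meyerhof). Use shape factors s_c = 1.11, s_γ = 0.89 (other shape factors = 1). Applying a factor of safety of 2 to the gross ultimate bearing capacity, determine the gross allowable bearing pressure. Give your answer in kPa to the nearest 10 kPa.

q_all ≈ 350 kPa

Effective surcharge at the founding depth q = γ·D_f = 17.2 × 1.54 = 26.488 kPa.
q_ult = c·N_c·s_c + q·N_q + 0.5·γ·B·N_γ·s_γ
     = 10 × 23.4 × 1.11 + 26.488 × 12.8 + 0.5 × 17.2 × 1.55 × 9 × 0.89
     = 259.74 + 339.05 + 106.77 = 705.56 kPa.
q_all = q_ult / FS = 705.56 / 2 = 352.78 kPa.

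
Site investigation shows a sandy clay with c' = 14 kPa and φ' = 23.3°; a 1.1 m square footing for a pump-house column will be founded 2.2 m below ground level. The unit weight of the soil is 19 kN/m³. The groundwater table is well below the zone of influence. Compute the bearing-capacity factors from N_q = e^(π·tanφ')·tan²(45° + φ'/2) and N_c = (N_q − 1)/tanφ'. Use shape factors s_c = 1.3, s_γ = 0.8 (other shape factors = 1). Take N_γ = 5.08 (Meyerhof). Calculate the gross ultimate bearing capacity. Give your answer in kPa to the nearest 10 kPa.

q_ult ≈ 750 kPa

tan23.3° = 0.4307, so N_q = e^(π×0.4307)·tan²(56.65°) = 3.869 × 2.309 = 8.93.
N_c = (8.93 − 1)/tan23.3° = 18.42.
Effective surcharge at the founding depth q = γ·D_f = 19 × 2.2 = 41.8 kPa.
q_ult = c·N_c·s_c + q·N_q + 0.5·γ·B·N_γ·s_γ
     = 14 × 18.419 × 1.3 + 41.8 × 8.9325 + 0.5 × 19 × 1.1 × 5.08 × 0.8
     = 335.23 + 373.38 + 42.469 = 751.08 kPa.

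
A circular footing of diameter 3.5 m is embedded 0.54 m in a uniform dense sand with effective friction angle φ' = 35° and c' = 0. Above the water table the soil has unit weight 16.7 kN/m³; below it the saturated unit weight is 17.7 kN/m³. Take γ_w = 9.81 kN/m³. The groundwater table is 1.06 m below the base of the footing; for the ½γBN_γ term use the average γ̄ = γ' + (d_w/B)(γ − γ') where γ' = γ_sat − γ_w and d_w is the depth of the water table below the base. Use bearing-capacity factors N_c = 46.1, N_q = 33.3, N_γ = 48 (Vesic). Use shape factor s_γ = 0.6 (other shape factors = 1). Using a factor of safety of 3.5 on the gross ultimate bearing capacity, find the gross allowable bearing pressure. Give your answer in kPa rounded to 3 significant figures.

q_all ≈ 238 kPa

Effective surcharge at the founding depth q = γ·D_f = 16.7 × 0.54 = 9.018 kPa.
With d_w = 1.06 m < B, γ̄ = 7.89 + (1.06/3.5) × (16.7 − 7.89) = 10.558 kN/m³.
q_ult = q·N_q + 0.5·γ·B·N_γ·s_γ
     = 9.018 × 33.3 + 0.5 × 10.558 × 3.5 × 48 × 0.6
     = 300.3 + 532.13 = 832.43 kPa.
q_all = 832.43 / 3.5 = 237.84 kPa.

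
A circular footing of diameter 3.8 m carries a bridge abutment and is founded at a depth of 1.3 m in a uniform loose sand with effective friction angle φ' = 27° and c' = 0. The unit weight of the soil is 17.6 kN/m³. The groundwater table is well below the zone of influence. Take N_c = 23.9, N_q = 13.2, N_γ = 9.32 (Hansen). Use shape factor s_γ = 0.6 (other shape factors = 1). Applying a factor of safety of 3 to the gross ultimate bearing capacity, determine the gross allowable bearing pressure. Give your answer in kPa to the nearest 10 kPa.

Overburden at base level: q = 17.6 × 1.3 = 22.88 kPa.
Surcharge term q·N_q = 22.88 × 13.2 = 302.02 kPa; self-weight term 0.5·γ·B·N_γ·s_γ = 0.5 × 17.6 × 3.8 × 9.32 × 0.6 = 187 kPa.
q_ult = 302.02 + 187 = 489.01 kPa.
q_all = q_ult / FS = 489.01 / 3 = 163 kPa.

q_all ≈ 160 kPa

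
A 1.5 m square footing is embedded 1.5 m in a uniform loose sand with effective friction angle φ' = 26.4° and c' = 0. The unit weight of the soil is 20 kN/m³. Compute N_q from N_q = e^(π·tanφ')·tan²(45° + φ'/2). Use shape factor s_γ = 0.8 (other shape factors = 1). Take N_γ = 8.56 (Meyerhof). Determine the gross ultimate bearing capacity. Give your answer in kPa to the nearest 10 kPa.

tan26.4° = 0.4964, so N_q = e^(π×0.4964)·tan²(58.2°) = 4.756 × 2.601 = 12.37.
Effective surcharge at the founding depth q = γ·D_f = 20 × 1.5 = 30 kPa.
q_ult = q·N_q + 0.5·γ·B·N_γ·s_γ
     = 30 × 12.373 + 0.5 × 20 × 1.5 × 8.56 × 0.8
     = 371.18 + 102.72 = 473.9 kPa.

q_ult ≈ 470 kPa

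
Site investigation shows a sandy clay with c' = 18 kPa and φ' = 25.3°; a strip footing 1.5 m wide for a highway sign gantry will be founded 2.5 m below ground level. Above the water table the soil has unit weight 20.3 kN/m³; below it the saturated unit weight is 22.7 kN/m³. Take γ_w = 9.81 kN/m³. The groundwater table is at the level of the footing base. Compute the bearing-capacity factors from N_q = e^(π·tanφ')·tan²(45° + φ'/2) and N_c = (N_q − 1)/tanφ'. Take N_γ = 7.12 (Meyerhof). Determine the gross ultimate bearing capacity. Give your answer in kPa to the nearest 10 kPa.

tan25.3° = 0.4727, so N_q = e^(π×0.4727)·tan²(57.65°) = 4.415 × 2.493 = 11.
N_c = (11 − 1)/tan25.3° = 21.17.
q = γ·D_f = 20.3 × 2.5 = 50.75 kPa.
For the ½γBN_γ term take γ' = 22.7 − 9.81 = 12.89 kN/m³ (soil below base is submerged).
c·N_c = 18 × 21.166 = 380.98 kPa
q·N_q = 50.75 × 11.005 = 558.5 kPa
0.5·γ·B·N_γ = 0.5 × 12.89 × 1.5 × 7.12 = 68.833 kPa
q_ult = 380.98 + 558.5 + 68.833 = 1008.3 kPa.

q_ult ≈ 1010 kPa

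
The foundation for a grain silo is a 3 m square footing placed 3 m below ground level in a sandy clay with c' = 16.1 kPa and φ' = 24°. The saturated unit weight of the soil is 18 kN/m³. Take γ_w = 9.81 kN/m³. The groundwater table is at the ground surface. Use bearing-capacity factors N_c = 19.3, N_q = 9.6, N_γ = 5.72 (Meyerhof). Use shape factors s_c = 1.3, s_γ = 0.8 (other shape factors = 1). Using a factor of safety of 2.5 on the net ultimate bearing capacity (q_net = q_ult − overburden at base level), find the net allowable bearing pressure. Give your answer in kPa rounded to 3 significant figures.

With the water table at the surface the whole profile is submerged: γ' = 18 − 9.81 = 8.19 kN/m³, so q = γ'·D_f = 24.57 kPa; the same γ' applies in the ½γBN_γ term.
q_ult = c·N_c·s_c + q·N_q + 0.5·γ·B·N_γ·s_γ
     = 16.1 × 19.3 × 1.3 + 24.57 × 9.6 + 0.5 × 8.19 × 3 × 5.72 × 0.8
     = 403.95 + 235.87 + 56.216 = 696.04 kPa.
q_net = 696.04 − 24.57 = 671.47 kPa.
q_all(net) = 671.47 / 2.5 = 268.59 kPa.

q_all(net) ≈ 269 kPa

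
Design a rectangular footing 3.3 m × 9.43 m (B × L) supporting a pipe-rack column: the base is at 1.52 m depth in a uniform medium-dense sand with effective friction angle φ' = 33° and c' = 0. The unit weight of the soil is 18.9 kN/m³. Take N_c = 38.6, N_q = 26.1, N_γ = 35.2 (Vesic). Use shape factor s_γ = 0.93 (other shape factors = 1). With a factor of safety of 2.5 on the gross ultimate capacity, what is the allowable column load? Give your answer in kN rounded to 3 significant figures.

P_all ≈ 22000 kN

Effective surcharge at the founding depth q = γ·D_f = 18.9 × 1.52 = 28.728 kPa.
q_ult = q·N_q + 0.5·γ·B·N_γ·s_γ
     = 28.728 × 26.1 + 0.5 × 18.9 × 3.3 × 35.2 × 0.93
     = 749.8 + 1020.9 = 1770.7 kPa.
Gross allowable pressure q_all = 1770.7 / 2.5 = 708.27 kPa.
Footing area = 31.119 m², so allowable column load = 708.27 × 31.119 = 22041 kN.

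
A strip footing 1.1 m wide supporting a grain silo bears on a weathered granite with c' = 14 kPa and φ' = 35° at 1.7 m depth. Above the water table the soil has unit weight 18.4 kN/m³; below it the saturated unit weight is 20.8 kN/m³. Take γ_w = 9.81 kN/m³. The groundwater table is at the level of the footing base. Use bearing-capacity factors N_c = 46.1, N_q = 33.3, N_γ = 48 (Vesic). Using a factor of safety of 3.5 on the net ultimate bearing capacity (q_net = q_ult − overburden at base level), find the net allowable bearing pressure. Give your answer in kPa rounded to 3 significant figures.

Effective surcharge at the founding depth q = γ·D_f = 18.4 × 1.7 = 31.28 kPa.
The water table coincides with the base, so in the self-weight term γ → γ' = 10.99 kN/m³.
q_ult = c·N_c + q·N_q + 0.5·γ·B·N_γ
     = 14 × 46.1 + 31.28 × 33.3 + 0.5 × 10.99 × 1.1 × 48
     = 645.4 + 1041.6 + 290.14 = 1977.2 kPa.
q_net = 1977.2 − 31.28 = 1945.9 kPa.
q_all(net) = 1945.9 / 3.5 = 555.97 kPa.

q_all(net) ≈ 556 kPa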